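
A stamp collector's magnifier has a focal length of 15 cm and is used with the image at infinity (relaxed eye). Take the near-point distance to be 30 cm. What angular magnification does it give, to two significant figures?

2.0

M = D/f = 30/15 = 2.000.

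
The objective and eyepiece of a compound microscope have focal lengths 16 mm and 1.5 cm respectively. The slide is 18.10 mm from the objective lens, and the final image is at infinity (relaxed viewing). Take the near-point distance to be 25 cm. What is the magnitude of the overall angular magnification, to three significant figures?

Convert to cm: f_obj = 16 mm = 1.6 cm; d_o = 18.10 mm = 1.81 cm.
Objective: 1/d_i = 1/f_obj - 1/d_o = 1/1.6 - 1/1.81 = 0.07251 cm^-1, so d_i = 13.790 cm.
m_obj = -d_i/d_o = -13.790/1.81 = -7.619.
Eyepiece angular magnification (image at infinity): M_eye = D/f_e = 25/1.5 = 16.667.
Overall M = m_obj x M_eye = (-7.619)(16.667) = -126.98.
|M| = 126.98.

127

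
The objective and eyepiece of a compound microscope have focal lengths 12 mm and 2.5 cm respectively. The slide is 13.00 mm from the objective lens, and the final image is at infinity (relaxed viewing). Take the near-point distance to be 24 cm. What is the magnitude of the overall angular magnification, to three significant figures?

Convert to cm: f_obj = 12 mm = 1.2 cm; d_o = 13.00 mm = 1.30 cm.
Objective: 1/d_i = 1/f_obj - 1/d_o = 1/1.2 - 1/1.30 = 0.06410 cm^-1, so d_i = 15.600 cm.
m_obj = -d_i/d_o = -15.600/1.30 = -12.000.
Eyepiece angular magnification (image at infinity): M_eye = D/f_e = 24/2.5 = 9.600.
Overall M = m_obj x M_eye = (-12.000)(9.600) = -115.20.
|M| = 115.20.

115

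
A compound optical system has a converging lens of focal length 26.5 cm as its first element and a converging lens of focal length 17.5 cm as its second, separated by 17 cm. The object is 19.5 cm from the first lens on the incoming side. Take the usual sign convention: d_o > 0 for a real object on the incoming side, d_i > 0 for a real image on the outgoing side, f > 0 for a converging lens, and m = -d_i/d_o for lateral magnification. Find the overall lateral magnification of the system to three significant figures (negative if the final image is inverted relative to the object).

First lens: d_i1 = 1/(1/26.5 - 1/19.5) = -73.821 cm.
m_1 = -(-73.821)/19.5 = 3.7857.
With d_i1 < 0 the first image is virtual and lies on the object side; the object distance for lens 2 is d_o2 = 17 - (-73.821) = 90.821 cm.
Second lens: d_i2 = 1/(1/17.5 - 1/(90.821)) = 21.677 cm.
m_2 = -(21.677)/(90.821) = -0.2387.
Total m = m_1 x m_2 = (3.7857)(-0.2387) = -0.9036.

-0.904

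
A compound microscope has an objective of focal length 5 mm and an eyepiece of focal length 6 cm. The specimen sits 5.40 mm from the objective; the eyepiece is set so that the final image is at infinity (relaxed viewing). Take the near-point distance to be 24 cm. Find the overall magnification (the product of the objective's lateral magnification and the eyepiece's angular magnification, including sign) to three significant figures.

Convert to cm: f_obj = 5 mm = 0.5 cm; d_o = 5.40 mm = 0.54 cm.
Objective: 1/d_i = 1/f_obj - 1/d_o = 1/0.5 - 1/0.54 = 0.14815 cm^-1, so d_i = 6.750 cm.
m_obj = -d_i/d_o = -6.750/0.54 = -12.500.
Eyepiece angular magnification (image at infinity): M_eye = D/f_e = 24/6 = 4.000.
Overall M = m_obj x M_eye = (-12.500)(4.000) = -50.00.

-50.0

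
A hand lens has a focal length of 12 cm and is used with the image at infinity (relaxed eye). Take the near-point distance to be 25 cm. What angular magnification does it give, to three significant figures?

M = D/f = 25/12 = 2.083.

2.08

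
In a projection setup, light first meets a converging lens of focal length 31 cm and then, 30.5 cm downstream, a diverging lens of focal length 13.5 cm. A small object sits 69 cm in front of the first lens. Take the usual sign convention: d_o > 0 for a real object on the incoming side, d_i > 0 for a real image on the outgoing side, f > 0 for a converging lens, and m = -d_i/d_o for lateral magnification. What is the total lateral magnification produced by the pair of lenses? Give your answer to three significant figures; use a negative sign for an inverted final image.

Applying the thin-lens equation to the first lens, 1/31 = 1/69 + 1/d_i1, which gives d_i1 = 56.289 cm.
Its lateral magnification is m_1 = -d_i1/d_o1 = -(56.289)/69 = -0.8158.
Since 56.289 cm > 30.5 cm, the first image lies past the second lens and serves as a virtual object: d_o2 = L - d_i1 = -25.789 cm.
Applying the thin-lens equation again with f_2 = -13.5 cm and d_o2 = -25.789 cm gives d_i2 = -28.330 cm.
m_2 = -(-28.330)/(-25.789) = -1.0985.
The system's lateral magnification is m_1 m_2 = (-0.8158)(-1.0985) = 0.8961.

0.896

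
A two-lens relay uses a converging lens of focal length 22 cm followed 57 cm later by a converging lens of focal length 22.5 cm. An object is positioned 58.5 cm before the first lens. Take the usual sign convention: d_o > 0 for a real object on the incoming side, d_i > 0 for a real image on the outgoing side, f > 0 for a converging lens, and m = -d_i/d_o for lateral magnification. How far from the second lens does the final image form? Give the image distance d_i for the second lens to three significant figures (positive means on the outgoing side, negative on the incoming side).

Applying the thin-lens equation to the first lens, 1/22 = 1/58.5 + 1/d_i1, which gives d_i1 = 35.260 cm.
The intermediate image is 35.260 cm to the right of lens 1, so d_o2 = L - d_i1 = 57 - 35.260 = 21.740 cm.
Applying the thin-lens equation again with f_2 = 22.5 cm and d_o2 = 21.740 cm gives d_i2 = -643.378 cm.

-643 cm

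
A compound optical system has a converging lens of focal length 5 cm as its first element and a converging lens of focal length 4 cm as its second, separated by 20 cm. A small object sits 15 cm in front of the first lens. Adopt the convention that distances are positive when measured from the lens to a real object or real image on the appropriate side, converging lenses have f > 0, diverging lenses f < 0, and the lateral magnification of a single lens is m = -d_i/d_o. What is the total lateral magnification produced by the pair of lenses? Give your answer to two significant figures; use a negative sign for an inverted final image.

0.24

Lens 1: 1/d_i1 = 1/f_1 - 1/d_o1 = 1/5 - 1/15 = 0.13333 cm^-1, so d_i1 = 7.500 cm.
m_1 = -(7.500)/15 = -0.5000.
The intermediate image is 7.500 cm to the right of lens 1, so d_o2 = L - d_i1 = 20 - 7.500 = 12.500 cm.
Lens 2: 1/d_i2 = 1/f_2 - 1/d_o2 = 1/4 - 1/(12.500) = 0.17000 cm^-1, so d_i2 = 5.882 cm.
m_2 = -(5.882)/(12.500) = -0.4706.
The system's lateral magnification is m_1 m_2 = (-0.5000)(-0.4706) = 0.2353.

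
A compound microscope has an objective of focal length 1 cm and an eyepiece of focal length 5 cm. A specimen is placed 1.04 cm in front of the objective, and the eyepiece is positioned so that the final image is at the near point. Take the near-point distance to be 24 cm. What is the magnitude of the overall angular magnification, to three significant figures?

Objective: 1/d_i = 1/f_obj - 1/d_o = 1/1 - 1/1.04 = 0.03846 cm^-1, so d_i = 26.000 cm.
m_obj = -d_i/d_o = -26.000/1.04 = -25.000.
Eyepiece angular magnification (image at near point): M_eye = 1 + D/f_e = 1 + 24/5 = 5.800.
Overall M = m_obj x M_eye = (-25.000)(5.800) = -145.00.
|M| = 145.00.

145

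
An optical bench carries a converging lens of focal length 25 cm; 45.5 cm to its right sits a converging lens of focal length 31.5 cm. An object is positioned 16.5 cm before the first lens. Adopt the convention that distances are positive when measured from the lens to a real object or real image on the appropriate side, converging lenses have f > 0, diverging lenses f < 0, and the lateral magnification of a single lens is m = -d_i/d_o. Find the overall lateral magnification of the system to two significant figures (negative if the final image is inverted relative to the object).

Lens 1: 1/d_i1 = 1/f_1 - 1/d_o1 = 1/25 - 1/16.5 = -0.02061 cm^-1, so d_i1 = -48.529 cm.
m_1 = -(-48.529)/16.5 = 2.9412.
The intermediate image is virtual, 48.529 cm to the left of lens 1, so d_o2 = L - d_i1 = 45.5 - (-48.529) = 94.029 cm.
Lens 2: 1/d_i2 = 1/f_2 - 1/d_o2 = 1/31.5 - 1/(94.029) = 0.02111 cm^-1, so d_i2 = 47.369 cm.
m_2 = -(47.369)/(94.029) = -0.5038.
Total m = m_1 x m_2 = (2.9412)(-0.5038) = -1.4817.

-1.5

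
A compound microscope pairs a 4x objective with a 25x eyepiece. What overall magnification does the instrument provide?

The overall magnification of a compound microscope is the product of the objective and eyepiece magnifications:
M = M_obj x M_eye = 4 x 25 = 100.

100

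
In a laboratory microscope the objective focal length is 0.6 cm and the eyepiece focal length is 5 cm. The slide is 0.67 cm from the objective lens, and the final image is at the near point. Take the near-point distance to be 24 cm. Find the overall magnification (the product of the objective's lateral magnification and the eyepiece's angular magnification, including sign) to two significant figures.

Objective: 1/d_i = 1/f_obj - 1/d_o = 1/0.6 - 1/0.67 = 0.17413 cm^-1, so d_i = 5.743 cm.
m_obj = -d_i/d_o = -5.743/0.67 = -8.571.
Eyepiece angular magnification (image at near point): M_eye = 1 + D/f_e = 1 + 24/5 = 5.800.
Overall M = m_obj x M_eye = (-8.571)(5.800) = -49.71.

-50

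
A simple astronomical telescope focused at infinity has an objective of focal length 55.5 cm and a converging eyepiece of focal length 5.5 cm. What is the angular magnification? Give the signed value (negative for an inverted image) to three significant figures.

M = -f_obj/f_eye = -55.5/(5.5) = -10.091.

-10.1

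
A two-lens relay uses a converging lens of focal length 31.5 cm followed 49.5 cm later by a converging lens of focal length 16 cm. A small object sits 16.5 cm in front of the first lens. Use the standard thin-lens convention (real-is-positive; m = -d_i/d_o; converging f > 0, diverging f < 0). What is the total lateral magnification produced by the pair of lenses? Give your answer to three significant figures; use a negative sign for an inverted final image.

-0.493

First lens: d_i1 = 1/(1/31.5 - 1/16.5) = -34.650 cm.
m_1 = -(-34.650)/16.5 = 2.1000.
With d_i1 < 0 the first image is virtual and lies on the object side; the object distance for lens 2 is d_o2 = 49.5 - (-34.650) = 84.150 cm.
Second lens: d_i2 = 1/(1/16 - 1/(84.150)) = 19.756 cm.
m_2 = -(19.756)/(84.150) = -0.2348.
Overall magnification: m = m_1 m_2 = -0.4930.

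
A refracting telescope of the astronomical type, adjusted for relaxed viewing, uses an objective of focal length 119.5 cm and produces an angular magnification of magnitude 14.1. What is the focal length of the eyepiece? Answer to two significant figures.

|M| = f_obj/f_eye, so f_eye = f_obj/|M| = 119.5/14.1 = 8.475 cm.

8.5 cm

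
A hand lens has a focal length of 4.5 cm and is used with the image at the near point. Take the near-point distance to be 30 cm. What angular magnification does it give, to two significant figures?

7.7

M = 1 + D/f = 1 + 30/4.5 = 7.667.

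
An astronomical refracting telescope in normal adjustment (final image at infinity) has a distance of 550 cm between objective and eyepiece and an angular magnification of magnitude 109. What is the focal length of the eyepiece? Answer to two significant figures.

5.0 cm

In normal adjustment the tube length equals f_obj + f_eye and |M| = f_obj/f_eye.
So f_obj = 109 f_eye and 109 f_eye + f_eye = 550 cm, giving f_eye = 550/110 = 5.000 cm and f_obj = 545.000 cm.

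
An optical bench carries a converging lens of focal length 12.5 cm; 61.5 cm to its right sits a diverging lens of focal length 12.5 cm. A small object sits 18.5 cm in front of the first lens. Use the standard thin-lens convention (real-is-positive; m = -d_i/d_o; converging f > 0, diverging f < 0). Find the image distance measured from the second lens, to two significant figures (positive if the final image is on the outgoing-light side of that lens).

Lens 1: 1/d_i1 = 1/f_1 - 1/d_o1 = 1/12.5 - 1/18.5 = 0.02595 cm^-1, so d_i1 = 38.542 cm.
Object distance for lens 2: d_o2 = 61.5 - 38.542 = 22.958 cm.
Lens 2: 1/d_i2 = 1/f_2 - 1/d_o2 = 1/(-12.5) - 1/(22.958) = -0.12356 cm^-1, so d_i2 = -8.093 cm.

-8.1 cm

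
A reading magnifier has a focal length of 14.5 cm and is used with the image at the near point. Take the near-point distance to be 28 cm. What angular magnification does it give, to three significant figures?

M = 1 + D/f = 1 + 28/14.5 = 2.931.

2.93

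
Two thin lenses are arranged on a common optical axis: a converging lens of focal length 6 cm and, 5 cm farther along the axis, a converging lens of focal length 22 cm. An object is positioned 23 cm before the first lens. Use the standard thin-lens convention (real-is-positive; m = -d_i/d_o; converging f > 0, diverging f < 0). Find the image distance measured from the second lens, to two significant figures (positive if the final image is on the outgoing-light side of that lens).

2.7 cm

First lens: d_i1 = 1/(1/6 - 1/23) = 8.118 cm.
Since 8.118 cm > 5 cm, the first image lies past the second lens and serves as a virtual object: d_o2 = L - d_i1 = -3.118 cm.
Second lens: d_i2 = 1/(1/22 - 1/(-3.118)) = 2.731 cm.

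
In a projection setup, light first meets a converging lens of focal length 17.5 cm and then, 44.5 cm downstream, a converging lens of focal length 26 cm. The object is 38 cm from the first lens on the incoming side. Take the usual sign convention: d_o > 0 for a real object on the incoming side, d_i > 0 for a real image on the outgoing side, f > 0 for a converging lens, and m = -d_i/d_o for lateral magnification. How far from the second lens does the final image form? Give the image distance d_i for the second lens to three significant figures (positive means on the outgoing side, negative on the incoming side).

Applying the thin-lens equation to the first lens, 1/17.5 = 1/38 + 1/d_i1, which gives d_i1 = 32.439 cm.
That image sits 12.061 cm in front of the second lens, so d_o2 = 12.061 cm.
Applying the thin-lens equation again with f_2 = 26 cm and d_o2 = 12.061 cm gives d_i2 = -22.497 cm.

-22.5 cm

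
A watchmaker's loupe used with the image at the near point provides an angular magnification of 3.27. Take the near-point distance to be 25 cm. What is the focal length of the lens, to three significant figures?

For the image at the near point, M = 1 + D/f.
f = D/(M - 1) = 25/(3.27 - 1) = 11.013 cm.

11.0 cm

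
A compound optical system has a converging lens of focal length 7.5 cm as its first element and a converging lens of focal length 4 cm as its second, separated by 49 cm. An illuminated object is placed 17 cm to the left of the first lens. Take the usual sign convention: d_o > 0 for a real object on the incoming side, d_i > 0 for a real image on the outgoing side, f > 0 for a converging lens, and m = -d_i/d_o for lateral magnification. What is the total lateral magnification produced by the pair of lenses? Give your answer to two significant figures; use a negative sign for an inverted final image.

First lens: d_i1 = 1/(1/7.5 - 1/17) = 13.421 cm.
m_1 = -(13.421)/17 = -0.7895.
Object distance for lens 2: d_o2 = 49 - 13.421 = 35.579 cm.
Second lens: d_i2 = 1/(1/4 - 1/(35.579)) = 4.507 cm.
m_2 = -(4.507)/(35.579) = -0.1267.
Overall magnification: m = m_1 m_2 = 0.1000.

0.10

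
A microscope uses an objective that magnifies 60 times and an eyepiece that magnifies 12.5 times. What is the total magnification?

The overall magnification of a compound microscope is the product of the objective and eyepiece magnifications:
M = M_obj x M_eye = 60 x 12.5 = 750.

750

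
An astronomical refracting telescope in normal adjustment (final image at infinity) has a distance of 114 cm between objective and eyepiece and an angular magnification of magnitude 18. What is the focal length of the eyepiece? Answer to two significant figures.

6.0 cm

In normal adjustment the tube length equals f_obj + f_eye and |M| = f_obj/f_eye.
So f_obj = 18 f_eye and 18 f_eye + f_eye = 114 cm, giving f_eye = 114/19 = 6.000 cm and f_obj = 108.000 cm.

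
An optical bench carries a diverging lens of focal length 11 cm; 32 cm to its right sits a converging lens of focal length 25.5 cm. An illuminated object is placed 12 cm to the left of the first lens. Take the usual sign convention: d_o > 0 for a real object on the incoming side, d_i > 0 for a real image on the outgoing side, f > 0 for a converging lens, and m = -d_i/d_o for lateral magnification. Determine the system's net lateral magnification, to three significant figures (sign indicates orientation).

-0.996

Applying the thin-lens equation to the first lens, 1/(-11) = 1/12 + 1/d_i1, which gives d_i1 = -5.739 cm.
Its lateral magnification is m_1 = -d_i1/d_o1 = -(-5.739)/12 = 0.4783.
With d_i1 < 0 the first image is virtual and lies on the object side; the object distance for lens 2 is d_o2 = 32 - (-5.739) = 37.739 cm.
Applying the thin-lens equation again with f_2 = 25.5 cm and d_o2 = 37.739 cm gives d_i2 = 78.629 cm.
m_2 = -(78.629)/(37.739) = -2.0835.
The system's lateral magnification is m_1 m_2 = (0.4783)(-2.0835) = -0.9964.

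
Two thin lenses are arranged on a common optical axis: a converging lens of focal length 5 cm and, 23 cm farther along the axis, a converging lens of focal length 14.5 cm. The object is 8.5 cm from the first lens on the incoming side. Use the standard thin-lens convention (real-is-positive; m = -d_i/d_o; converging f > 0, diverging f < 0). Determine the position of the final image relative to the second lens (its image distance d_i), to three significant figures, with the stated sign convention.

-43.2 cm

First lens: d_i1 = 1/(1/5 - 1/8.5) = 12.143 cm.
The intermediate image is 12.143 cm to the right of lens 1, so d_o2 = L - d_i1 = 23 - 12.143 = 10.857 cm.
Second lens: d_i2 = 1/(1/14.5 - 1/(10.857)) = -43.216 cm.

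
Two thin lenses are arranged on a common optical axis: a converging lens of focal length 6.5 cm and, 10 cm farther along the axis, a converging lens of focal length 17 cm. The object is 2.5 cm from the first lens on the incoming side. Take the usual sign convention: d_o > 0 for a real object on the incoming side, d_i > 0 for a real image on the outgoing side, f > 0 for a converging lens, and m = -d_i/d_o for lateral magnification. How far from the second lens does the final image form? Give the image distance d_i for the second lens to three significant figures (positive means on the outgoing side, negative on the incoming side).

Lens 1: 1/d_i1 = 1/f_1 - 1/d_o1 = 1/6.5 - 1/2.5 = -0.24615 cm^-1, so d_i1 = -4.062 cm.
The intermediate image is virtual, 4.062 cm to the left of lens 1, so d_o2 = L - d_i1 = 10 - (-4.062) = 14.062 cm.
Lens 2: 1/d_i2 = 1/f_2 - 1/d_o2 = 1/17 - 1/(14.062) = -0.01229 cm^-1, so d_i2 = -81.383 cm.

-81.4 cm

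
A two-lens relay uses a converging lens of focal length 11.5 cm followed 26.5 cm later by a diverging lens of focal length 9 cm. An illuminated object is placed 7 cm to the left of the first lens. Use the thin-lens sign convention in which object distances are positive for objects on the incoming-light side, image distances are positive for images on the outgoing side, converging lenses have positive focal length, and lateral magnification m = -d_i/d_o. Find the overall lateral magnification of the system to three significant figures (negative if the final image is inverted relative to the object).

0.431

First lens: d_i1 = 1/(1/11.5 - 1/7) = -17.889 cm.
m_1 = -(-17.889)/7 = 2.5556.
With d_i1 < 0 the first image is virtual and lies on the object side; the object distance for lens 2 is d_o2 = 26.5 - (-17.889) = 44.389 cm.
Second lens: d_i2 = 1/(1/(-9) - 1/(44.389)) = -7.483 cm.
m_2 = -(-7.483)/(44.389) = 0.1686.
The system's lateral magnification is m_1 m_2 = (2.5556)(0.1686) = 0.4308.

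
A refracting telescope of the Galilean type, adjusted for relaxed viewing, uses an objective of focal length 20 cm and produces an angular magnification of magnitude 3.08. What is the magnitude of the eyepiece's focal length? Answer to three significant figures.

|M| = f_obj/|f_eye|, so |f_eye| = f_obj/|M| = 20/3.08 = 6.494 cm.
(The eyepiece is diverging, so its signed focal length is -6.494 cm.)

6.49 cm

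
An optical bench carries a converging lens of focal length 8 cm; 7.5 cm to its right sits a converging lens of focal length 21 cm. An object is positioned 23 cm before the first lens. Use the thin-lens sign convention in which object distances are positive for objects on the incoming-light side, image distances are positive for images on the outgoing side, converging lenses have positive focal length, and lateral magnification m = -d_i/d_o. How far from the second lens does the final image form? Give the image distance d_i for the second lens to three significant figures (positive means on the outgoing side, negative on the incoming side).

3.88 cm

First lens: d_i1 = 1/(1/8 - 1/23) = 12.267 cm.
Since 12.267 cm > 7.5 cm, the first image lies past the second lens and serves as a virtual object: d_o2 = L - d_i1 = -4.767 cm.
Second lens: d_i2 = 1/(1/21 - 1/(-4.767)) = 3.885 cm.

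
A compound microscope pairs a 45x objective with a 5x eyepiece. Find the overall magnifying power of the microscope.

The overall magnification of a compound microscope is the product of the objective and eyepiece magnifications:
M = M_obj x M_eye = 45 x 5 = 225.

225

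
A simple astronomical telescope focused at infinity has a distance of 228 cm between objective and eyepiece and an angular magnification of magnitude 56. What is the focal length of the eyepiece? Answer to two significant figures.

In normal adjustment the tube length equals f_obj + f_eye and |M| = f_obj/f_eye.
So f_obj = 56 f_eye and 56 f_eye + f_eye = 228 cm, giving f_eye = 228/57 = 4.000 cm and f_obj = 224.000 cm.

4.0 cm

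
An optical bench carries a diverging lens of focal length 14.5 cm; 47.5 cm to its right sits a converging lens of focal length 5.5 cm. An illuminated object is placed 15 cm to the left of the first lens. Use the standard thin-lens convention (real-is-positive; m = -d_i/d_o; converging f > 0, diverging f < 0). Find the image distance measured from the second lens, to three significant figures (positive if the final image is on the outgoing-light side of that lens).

6.11 cm

First lens: d_i1 = 1/(1/(-14.5) - 1/15) = -7.373 cm.
With d_i1 < 0 the first image is virtual and lies on the object side; the object distance for lens 2 is d_o2 = 47.5 - (-7.373) = 54.873 cm.
Second lens: d_i2 = 1/(1/5.5 - 1/(54.873)) = 6.113 cm.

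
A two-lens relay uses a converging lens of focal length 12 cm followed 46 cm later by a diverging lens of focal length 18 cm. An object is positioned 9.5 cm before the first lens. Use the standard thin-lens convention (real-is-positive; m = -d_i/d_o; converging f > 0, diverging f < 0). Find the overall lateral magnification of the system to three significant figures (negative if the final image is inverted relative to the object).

0.788

First lens: d_i1 = 1/(1/12 - 1/9.5) = -45.600 cm.
m_1 = -(-45.600)/9.5 = 4.8000.
With d_i1 < 0 the first image is virtual and lies on the object side; the object distance for lens 2 is d_o2 = 46 - (-45.600) = 91.600 cm.
Second lens: d_i2 = 1/(1/(-18) - 1/(91.600)) = -15.044 cm.
m_2 = -(-15.044)/(91.600) = 0.1642.
Total m = m_1 x m_2 = (4.8000)(0.1642) = 0.7883.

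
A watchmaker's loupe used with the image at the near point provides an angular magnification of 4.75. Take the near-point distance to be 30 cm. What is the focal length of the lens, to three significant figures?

For the image at the near point, M = 1 + D/f.
f = D/(M - 1) = 30/(4.75 - 1) = 8.000 cm.

8.00 cm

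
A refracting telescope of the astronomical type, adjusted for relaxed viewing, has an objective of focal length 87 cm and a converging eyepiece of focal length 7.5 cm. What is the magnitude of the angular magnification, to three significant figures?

11.6

|M| = f_obj/|f_eye| = 87/7.5 = 11.600.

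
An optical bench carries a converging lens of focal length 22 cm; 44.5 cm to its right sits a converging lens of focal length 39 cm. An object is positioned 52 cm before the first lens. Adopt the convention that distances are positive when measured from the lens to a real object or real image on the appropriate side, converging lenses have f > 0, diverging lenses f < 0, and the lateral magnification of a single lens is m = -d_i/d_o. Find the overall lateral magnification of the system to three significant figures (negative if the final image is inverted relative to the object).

Lens 1: 1/d_i1 = 1/f_1 - 1/d_o1 = 1/22 - 1/52 = 0.02622 cm^-1, so d_i1 = 38.133 cm.
m_1 = -(38.133)/52 = -0.7333.
That image sits 6.367 cm in front of the second lens, so d_o2 = 6.367 cm.
Lens 2: 1/d_i2 = 1/f_2 - 1/d_o2 = 1/39 - 1/(6.367) = -0.13143 cm^-1, so d_i2 = -7.609 cm.
m_2 = -(-7.609)/(6.367) = 1.1951.
Total m = m_1 x m_2 = (-0.7333)(1.1951) = -0.8764.

-0.876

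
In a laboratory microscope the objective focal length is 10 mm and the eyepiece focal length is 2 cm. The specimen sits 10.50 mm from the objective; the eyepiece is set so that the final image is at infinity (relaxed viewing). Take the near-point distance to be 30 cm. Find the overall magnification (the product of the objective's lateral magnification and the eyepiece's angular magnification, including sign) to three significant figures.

-300

Convert to cm: f_obj = 10 mm = 1 cm; d_o = 10.50 mm = 1.05 cm.
Objective: 1/d_i = 1/f_obj - 1/d_o = 1/1 - 1/1.05 = 0.04762 cm^-1, so d_i = 21.000 cm.
m_obj = -d_i/d_o = -21.000/1.05 = -20.000.
Eyepiece angular magnification (image at infinity): M_eye = D/f_e = 30/2 = 15.000.
Overall M = m_obj x M_eye = (-20.000)(15.000) = -300.00.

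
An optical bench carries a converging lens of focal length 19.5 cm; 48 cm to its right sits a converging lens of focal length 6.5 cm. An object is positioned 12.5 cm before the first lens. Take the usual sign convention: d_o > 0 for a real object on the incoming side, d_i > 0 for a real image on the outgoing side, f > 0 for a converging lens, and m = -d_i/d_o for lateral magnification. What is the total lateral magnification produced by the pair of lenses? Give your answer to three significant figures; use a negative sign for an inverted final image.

Applying the thin-lens equation to the first lens, 1/19.5 = 1/12.5 + 1/d_i1, which gives d_i1 = -34.821 cm.
Its lateral magnification is m_1 = -d_i1/d_o1 = -(-34.821)/12.5 = 2.7857.
With d_i1 < 0 the first image is virtual and lies on the object side; the object distance for lens 2 is d_o2 = 48 - (-34.821) = 82.821 cm.
Applying the thin-lens equation again with f_2 = 6.5 cm and d_o2 = 82.821 cm gives d_i2 = 7.054 cm.
m_2 = -(7.054)/(82.821) = -0.0852.
The system's lateral magnification is m_1 m_2 = (2.7857)(-0.0852) = -0.2372.

-0.237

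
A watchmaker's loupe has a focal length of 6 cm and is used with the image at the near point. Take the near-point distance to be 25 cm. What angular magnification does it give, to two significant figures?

5.2

M = 1 + D/f = 1 + 25/6 = 5.167.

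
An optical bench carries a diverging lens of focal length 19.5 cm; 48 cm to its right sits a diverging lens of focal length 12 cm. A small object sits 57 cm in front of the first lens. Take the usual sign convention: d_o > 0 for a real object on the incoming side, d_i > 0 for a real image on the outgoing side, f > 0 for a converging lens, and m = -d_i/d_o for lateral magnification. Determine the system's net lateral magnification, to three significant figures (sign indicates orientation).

First lens: d_i1 = 1/(1/(-19.5) - 1/57) = -14.529 cm.
m_1 = -(-14.529)/57 = 0.2549.
With d_i1 < 0 the first image is virtual and lies on the object side; the object distance for lens 2 is d_o2 = 48 - (-14.529) = 62.529 cm.
Second lens: d_i2 = 1/(1/(-12) - 1/(62.529)) = -10.068 cm.
m_2 = -(-10.068)/(62.529) = 0.1610.
Total m = m_1 x m_2 = (0.2549)(0.1610) = 0.0410.

0.0410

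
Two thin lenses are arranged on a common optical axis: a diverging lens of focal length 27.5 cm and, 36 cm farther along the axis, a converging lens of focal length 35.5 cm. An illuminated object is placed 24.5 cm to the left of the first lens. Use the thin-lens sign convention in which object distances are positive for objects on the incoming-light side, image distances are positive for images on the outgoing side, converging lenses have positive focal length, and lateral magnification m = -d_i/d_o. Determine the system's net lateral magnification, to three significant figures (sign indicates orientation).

-1.40

Applying the thin-lens equation to the first lens, 1/(-27.5) = 1/24.5 + 1/d_i1, which gives d_i1 = -12.957 cm.
Its lateral magnification is m_1 = -d_i1/d_o1 = -(-12.957)/24.5 = 0.5288.
The intermediate image is virtual, 12.957 cm to the left of lens 1, so d_o2 = L - d_i1 = 36 - (-12.957) = 48.957 cm.
Applying the thin-lens equation again with f_2 = 35.5 cm and d_o2 = 48.957 cm gives d_i2 = 129.152 cm.
m_2 = -(129.152)/(48.957) = -2.6381.
Total m = m_1 x m_2 = (0.5288)(-2.6381) = -1.3951.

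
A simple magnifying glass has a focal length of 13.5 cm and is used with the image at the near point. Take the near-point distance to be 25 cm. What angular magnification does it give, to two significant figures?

M = 1 + D/f = 1 + 25/13.5 = 2.852.

2.9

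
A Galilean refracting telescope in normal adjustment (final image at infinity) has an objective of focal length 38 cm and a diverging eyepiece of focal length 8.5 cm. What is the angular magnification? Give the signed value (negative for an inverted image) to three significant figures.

4.47

M = -f_obj/f_eye = -38/(-8.5) = 4.471.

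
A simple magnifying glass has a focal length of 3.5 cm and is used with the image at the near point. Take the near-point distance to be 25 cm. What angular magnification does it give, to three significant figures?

8.14

M = 1 + D/f = 1 + 25/3.5 = 8.143.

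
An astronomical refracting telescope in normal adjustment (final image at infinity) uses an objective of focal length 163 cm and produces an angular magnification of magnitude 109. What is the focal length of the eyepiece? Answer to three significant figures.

|M| = f_obj/f_eye, so f_eye = f_obj/|M| = 163/109.0 = 1.495 cm.

1.50 cm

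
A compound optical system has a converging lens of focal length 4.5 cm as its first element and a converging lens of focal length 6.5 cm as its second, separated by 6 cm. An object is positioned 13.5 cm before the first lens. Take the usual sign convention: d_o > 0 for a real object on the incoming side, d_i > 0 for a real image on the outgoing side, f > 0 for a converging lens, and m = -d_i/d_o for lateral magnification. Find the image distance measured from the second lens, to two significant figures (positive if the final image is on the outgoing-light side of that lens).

0.67 cm

Applying the thin-lens equation to the first lens, 1/4.5 = 1/13.5 + 1/d_i1, which gives d_i1 = 6.750 cm.
Since 6.750 cm > 6 cm, the first image lies past the second lens and serves as a virtual object: d_o2 = L - d_i1 = -0.750 cm.
Applying the thin-lens equation again with f_2 = 6.5 cm and d_o2 = -0.750 cm gives d_i2 = 0.672 cm.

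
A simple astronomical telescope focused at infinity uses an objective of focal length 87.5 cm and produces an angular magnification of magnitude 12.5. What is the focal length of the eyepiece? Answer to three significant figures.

|M| = f_obj/f_eye, so f_eye = f_obj/|M| = 87.5/12.5 = 7.000 cm.

7.00 cm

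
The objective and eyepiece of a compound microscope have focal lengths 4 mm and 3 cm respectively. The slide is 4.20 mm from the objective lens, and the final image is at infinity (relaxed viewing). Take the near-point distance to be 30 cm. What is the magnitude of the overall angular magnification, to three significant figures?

200

Convert to cm: f_obj = 4 mm = 0.4 cm; d_o = 4.20 mm = 0.42 cm.
Objective: 1/d_i = 1/f_obj - 1/d_o = 1/0.4 - 1/0.42 = 0.11905 cm^-1, so d_i = 8.400 cm.
m_obj = -d_i/d_o = -8.400/0.42 = -20.000.
Eyepiece angular magnification (image at infinity): M_eye = D/f_e = 30/3 = 10.000.
Overall M = m_obj x M_eye = (-20.000)(10.000) = -200.00.
|M| = 200.00.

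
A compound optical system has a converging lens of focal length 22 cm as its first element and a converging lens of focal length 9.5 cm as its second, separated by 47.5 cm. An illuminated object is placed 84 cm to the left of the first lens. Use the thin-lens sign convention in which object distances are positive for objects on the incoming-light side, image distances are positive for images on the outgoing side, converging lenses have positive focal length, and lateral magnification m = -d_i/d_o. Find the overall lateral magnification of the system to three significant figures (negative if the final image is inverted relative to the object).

0.411

Applying the thin-lens equation to the first lens, 1/22 = 1/84 + 1/d_i1, which gives d_i1 = 29.806 cm.
Its lateral magnification is m_1 = -d_i1/d_o1 = -(29.806)/84 = -0.3548.
Object distance for lens 2: d_o2 = 47.5 - 29.806 = 17.694 cm.
Applying the thin-lens equation again with f_2 = 9.5 cm and d_o2 = 17.694 cm gives d_i2 = 20.515 cm.
m_2 = -(20.515)/(17.694) = -1.1594.
Total m = m_1 x m_2 = (-0.3548)(-1.1594) = 0.4114.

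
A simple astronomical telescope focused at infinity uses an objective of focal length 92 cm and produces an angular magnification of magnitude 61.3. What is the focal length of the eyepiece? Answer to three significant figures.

|M| = f_obj/f_eye, so f_eye = f_obj/|M| = 92/61.3 = 1.501 cm.

1.50 cm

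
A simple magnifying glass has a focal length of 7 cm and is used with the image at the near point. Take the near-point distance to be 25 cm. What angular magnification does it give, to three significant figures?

M = 1 + D/f = 1 + 25/7 = 4.571.

4.57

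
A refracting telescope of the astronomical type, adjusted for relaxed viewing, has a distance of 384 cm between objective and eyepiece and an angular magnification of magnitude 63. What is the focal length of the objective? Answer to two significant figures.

In normal adjustment the tube length equals f_obj + f_eye and |M| = f_obj/f_eye.
So f_obj = 63 f_eye and 63 f_eye + f_eye = 384 cm, giving f_eye = 384/64 = 6.000 cm and f_obj = 378.000 cm.

380 cm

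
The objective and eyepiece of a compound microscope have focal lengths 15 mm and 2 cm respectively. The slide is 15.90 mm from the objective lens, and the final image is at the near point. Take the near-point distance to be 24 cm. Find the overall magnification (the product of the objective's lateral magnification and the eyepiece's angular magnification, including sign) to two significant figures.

-220

Convert to cm: f_obj = 15 mm = 1.5 cm; d_o = 15.90 mm = 1.59 cm.
Objective: 1/d_i = 1/f_obj - 1/d_o = 1/1.5 - 1/1.59 = 0.03774 cm^-1, so d_i = 26.500 cm.
m_obj = -d_i/d_o = -26.500/1.59 = -16.667.
Eyepiece angular magnification (image at near point): M_eye = 1 + D/f_e = 1 + 24/2 = 13.000.
Overall M = m_obj x M_eye = (-16.667)(13.000) = -216.67.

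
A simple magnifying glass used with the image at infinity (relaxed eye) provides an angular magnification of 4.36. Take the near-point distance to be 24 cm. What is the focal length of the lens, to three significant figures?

For the image at infinity, M = D/f.
f = D/M = 24/4.36 = 5.505 cm.

5.50 cm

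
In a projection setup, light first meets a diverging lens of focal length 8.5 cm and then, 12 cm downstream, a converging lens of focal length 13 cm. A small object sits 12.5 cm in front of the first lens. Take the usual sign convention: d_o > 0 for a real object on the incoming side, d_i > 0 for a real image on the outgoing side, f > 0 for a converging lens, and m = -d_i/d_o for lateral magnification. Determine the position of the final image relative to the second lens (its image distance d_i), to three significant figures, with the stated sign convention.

Applying the thin-lens equation to the first lens, 1/(-8.5) = 1/12.5 + 1/d_i1, which gives d_i1 = -5.060 cm.
The intermediate image is virtual, 5.060 cm to the left of lens 1, so d_o2 = L - d_i1 = 12 - (-5.060) = 17.060 cm.
Applying the thin-lens equation again with f_2 = 13 cm and d_o2 = 17.060 cm gives d_i2 = 54.630 cm.

54.6 cm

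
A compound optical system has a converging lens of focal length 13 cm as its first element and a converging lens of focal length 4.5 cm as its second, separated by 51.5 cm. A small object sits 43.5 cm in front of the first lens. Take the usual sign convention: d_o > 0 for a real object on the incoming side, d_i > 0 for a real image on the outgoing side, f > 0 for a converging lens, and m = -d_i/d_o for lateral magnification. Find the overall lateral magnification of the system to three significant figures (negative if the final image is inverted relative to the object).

0.0674

Applying the thin-lens equation to the first lens, 1/13 = 1/43.5 + 1/d_i1, which gives d_i1 = 18.541 cm.
Its lateral magnification is m_1 = -d_i1/d_o1 = -(18.541)/43.5 = -0.4262.
The intermediate image is 18.541 cm to the right of lens 1, so d_o2 = L - d_i1 = 51.5 - 18.541 = 32.959 cm.
Applying the thin-lens equation again with f_2 = 4.5 cm and d_o2 = 32.959 cm gives d_i2 = 5.212 cm.
m_2 = -(5.212)/(32.959) = -0.1581.
The system's lateral magnification is m_1 m_2 = (-0.4262)(-0.1581) = 0.0674.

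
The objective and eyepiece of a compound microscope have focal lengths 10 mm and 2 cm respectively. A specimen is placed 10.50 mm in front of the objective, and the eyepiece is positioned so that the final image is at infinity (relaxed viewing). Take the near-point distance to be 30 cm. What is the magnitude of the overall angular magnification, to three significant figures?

Convert to cm: f_obj = 10 mm = 1 cm; d_o = 10.50 mm = 1.05 cm.
Objective: 1/d_i = 1/f_obj - 1/d_o = 1/1 - 1/1.05 = 0.04762 cm^-1, so d_i = 21.000 cm.
m_obj = -d_i/d_o = -21.000/1.05 = -20.000.
Eyepiece angular magnification (image at infinity): M_eye = D/f_e = 30/2 = 15.000.
Overall M = m_obj x M_eye = (-20.000)(15.000) = -300.00.
|M| = 300.00.

300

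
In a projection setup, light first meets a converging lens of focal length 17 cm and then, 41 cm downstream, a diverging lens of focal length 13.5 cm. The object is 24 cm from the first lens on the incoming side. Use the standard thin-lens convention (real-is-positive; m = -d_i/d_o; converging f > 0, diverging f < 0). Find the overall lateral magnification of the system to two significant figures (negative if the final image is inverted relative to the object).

8.7

Applying the thin-lens equation to the first lens, 1/17 = 1/24 + 1/d_i1, which gives d_i1 = 58.286 cm.
Its lateral magnification is m_1 = -d_i1/d_o1 = -(58.286)/24 = -2.4286.
This image would form 58.286 cm past lens 1, i.e. 17.286 cm beyond lens 2, so it is a virtual object for lens 2: d_o2 = 41 - 58.286 = -17.286 cm.
Applying the thin-lens equation again with f_2 = -13.5 cm and d_o2 = -17.286 cm gives d_i2 = -61.642 cm.
m_2 = -(-61.642)/(-17.286) = -3.5660.
The system's lateral magnification is m_1 m_2 = (-2.4286)(-3.5660) = 8.6604.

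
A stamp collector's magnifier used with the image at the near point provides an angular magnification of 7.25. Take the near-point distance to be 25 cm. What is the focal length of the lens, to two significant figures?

4.0 cm

For the image at the near point, M = 1 + D/f.
f = D/(M - 1) = 25/(7.25 - 1) = 4.000 cm.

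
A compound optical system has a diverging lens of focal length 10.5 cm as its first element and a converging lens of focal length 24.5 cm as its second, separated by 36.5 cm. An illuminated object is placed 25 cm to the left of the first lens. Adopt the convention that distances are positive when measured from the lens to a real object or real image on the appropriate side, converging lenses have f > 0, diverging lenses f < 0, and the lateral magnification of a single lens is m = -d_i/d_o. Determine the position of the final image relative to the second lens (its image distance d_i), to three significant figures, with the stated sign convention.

55.4 cm

First lens: d_i1 = 1/(1/(-10.5) - 1/25) = -7.394 cm.
The intermediate image is virtual, 7.394 cm to the left of lens 1, so d_o2 = L - d_i1 = 36.5 - (-7.394) = 43.894 cm.
Second lens: d_i2 = 1/(1/24.5 - 1/(43.894)) = 55.450 cm.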